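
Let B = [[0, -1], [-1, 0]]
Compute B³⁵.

B² = I (check: tr B = 0 and det B = -1), so B³⁵ = B since 35 is odd.

[[0, -1], [-1, 0]]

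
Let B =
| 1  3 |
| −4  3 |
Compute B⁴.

[[−71, −168], [224, −183]]

B² = [[−11, 12], [−16, −3]]
B³ = [[−59, 3], [−4, −57]]
B⁴ = [[−71, −168], [224, −183]]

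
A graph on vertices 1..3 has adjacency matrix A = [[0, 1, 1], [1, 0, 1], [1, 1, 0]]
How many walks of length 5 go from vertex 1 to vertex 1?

The number of length-5 walks from vertex 1 to vertex 1 is entry (1,1) of A^5, where A is the adjacency matrix.
A^2 = [[2, 1, 1], [1, 2, 1], [1, 1, 2]]
A^3 = [[2, 3, 3], [3, 2, 3], [3, 3, 2]]
A^4 = [[6, 5, 5], [5, 6, 5], [5, 5, 6]]
A^5 = [[10, 11, 11], [11, 10, 11], [11, 11, 10]]

10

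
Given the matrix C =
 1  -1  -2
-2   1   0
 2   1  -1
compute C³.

[[7, -3, 2], [-2, 11, 4], [-4, -3, 7]]

C² = [[-1, -4, 0], [-4, 3, 4], [-2, -2, -3]]
C³ = [[7, -3, 2], [-2, 11, 4], [-4, -3, 7]]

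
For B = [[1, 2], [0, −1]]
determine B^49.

[[1, 2], [0, −1]]

B² = I (check: tr B = 0 and det B = −1), so B^49 = B since 49 is odd.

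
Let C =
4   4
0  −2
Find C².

[[16, 8], [0, 4]]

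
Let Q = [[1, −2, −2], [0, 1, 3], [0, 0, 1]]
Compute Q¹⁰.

Q = I + N where N = [[0, −2, −2], [0, 0, 3], [0, 0, 0]] is strictly upper-triangular, so N³ = 0.
(I + N)¹⁰ = I + 10·N + 45·N² = [[1, −20, −290], [0, 1, 30], [0, 0, 1]].

[[1, −20, −290], [0, 1, 30], [0, 0, 1]]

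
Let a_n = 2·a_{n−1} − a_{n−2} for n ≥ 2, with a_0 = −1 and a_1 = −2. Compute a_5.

−6

With companion matrix T = [[2, −1], [1, 0]], [a_n, a_{n−1}]ᵀ = T·[a_{n−1}, a_{n−2}]ᵀ, so [a_5, a_4]ᵀ = T⁴·[a_1, a_0]ᵀ.
T⁴ = [[5, −4], [4, −3]], giving [a_5, a_4]ᵀ = [[−6], [−5]].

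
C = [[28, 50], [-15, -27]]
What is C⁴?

tr C = 1 and det C = -6, so the characteristic polynomial is λ² − (1)λ + (-6) with roots -2 and 3.
Eigenvectors give P = [[-5, -2], [3, 1]] with P⁻¹ = [[1, 2], [-3, -5]], and C = P·diag(-2, 3)·P⁻¹.
Then C⁴ = P·diag(16, 81)·P⁻¹ = [[-80, -162], [48, 81]] · [[1, 2], [-3, -5]] = [[406, 650], [-195, -309]].

[[406, 650], [-195, -309]]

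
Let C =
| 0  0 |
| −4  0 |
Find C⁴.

C is strictly triangular, hence nilpotent: C² = 0, so C⁴ = 0.

[[0, 0], [0, 0]]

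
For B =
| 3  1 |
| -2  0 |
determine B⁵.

[[63, 31], [-62, -30]]

tr B = 3 and det B = 2, so the characteristic polynomial is λ² − (3)λ + (2) with roots 1 and 2.
Eigenvectors give P = [[-1, -1], [2, 1]] with P⁻¹ = [[1, 1], [-2, -1]], and B = P·diag(1, 2)·P⁻¹.
Then B⁵ = P·diag(1, 32)·P⁻¹ = [[-1, -32], [2, 32]] · [[1, 1], [-2, -1]] = [[63, 31], [-62, -30]].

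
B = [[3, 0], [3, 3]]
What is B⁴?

B² = [[9, 0], [18, 9]]
B³ = [[27, 0], [81, 27]]
B⁴ = [[81, 0], [324, 81]]

[[81, 0], [324, 81]]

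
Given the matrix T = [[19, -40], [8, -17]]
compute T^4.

[[401, -800], [160, -319]]

tr T = 2 and det T = -3, so the characteristic polynomial is λ² − (2)λ + (-3) with roots 3 and -1.
Eigenvectors give P = [[-5, -2], [-2, -1]] with P⁻¹ = [[-1, 2], [2, -5]], and T = P·diag(3, -1)·P⁻¹.
Then T^4 = P·diag(81, 1)·P⁻¹ = [[-405, -2], [-162, -1]] · [[-1, 2], [2, -5]] = [[401, -800], [160, -319]].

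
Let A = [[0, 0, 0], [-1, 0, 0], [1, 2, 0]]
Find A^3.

A is strictly triangular, hence nilpotent: A^3 = 0, so A^3 = 0.

[[0, 0, 0], [0, 0, 0], [0, 0, 0]]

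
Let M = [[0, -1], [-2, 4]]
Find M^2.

[[2, -4], [-8, 18]]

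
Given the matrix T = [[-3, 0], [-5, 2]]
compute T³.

[[-27, 0], [-35, 8]]

tr T = -1 and det T = -6, so the characteristic polynomial is λ² − (-1)λ + (-6) with roots 2 and -3.
Eigenvectors give P = [[0, -1], [-1, -1]] with P⁻¹ = [[1, -1], [-1, 0]], and T = P·diag(2, -3)·P⁻¹.
Then T³ = P·diag(8, -27)·P⁻¹ = [[0, 27], [-8, 27]] · [[1, -1], [-1, 0]] = [[-27, 0], [-35, 8]].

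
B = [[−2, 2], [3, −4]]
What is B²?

[[10, −12], [−18, 22]]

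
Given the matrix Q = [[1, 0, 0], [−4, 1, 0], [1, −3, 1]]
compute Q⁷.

Q = I + N where N = [[0, 0, 0], [−4, 0, 0], [1, −3, 0]] is strictly lower-triangular, so N³ = 0.
(I + N)⁷ = I + 7·N + 21·N² = [[1, 0, 0], [−28, 1, 0], [259, −21, 1]].

[[1, 0, 0], [−28, 1, 0], [259, −21, 1]]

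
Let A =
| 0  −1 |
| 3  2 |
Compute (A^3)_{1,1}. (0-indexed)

A^2 = [[−3, −2], [6, 1]]
A^3 = [[−6, −1], [3, −4]]

−4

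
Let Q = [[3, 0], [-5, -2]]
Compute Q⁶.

[[729, 0], [-665, 64]]

tr Q = 1 and det Q = -6, so the characteristic polynomial is λ² − (1)λ + (-6) with roots -2 and 3.
Eigenvectors give P = [[0, -1], [1, 1]] with P⁻¹ = [[1, 1], [-1, 0]], and Q = P·diag(-2, 3)·P⁻¹.
Then Q⁶ = P·diag(64, 729)·P⁻¹ = [[0, -729], [64, 729]] · [[1, 1], [-1, 0]] = [[729, 0], [-665, 64]].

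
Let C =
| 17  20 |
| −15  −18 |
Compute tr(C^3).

−19

tr C = −1 and det C = −6, so the characteristic polynomial is λ² − (−1)λ + (−6) with roots 2 and −3.
Eigenvectors give P = [[4, −1], [−3, 1]] with P⁻¹ = [[1, 1], [3, 4]], and C = P·diag(2, −3)·P⁻¹.
Then C^3 = P·diag(8, −27)·P⁻¹ = [[32, 27], [−24, −27]] · [[1, 1], [3, 4]] = [[113, 140], [−105, −132]].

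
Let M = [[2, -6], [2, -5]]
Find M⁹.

tr M = -3 and det M = 2, so the characteristic polynomial is λ² − (-3)λ + (2) with roots -2 and -1.
Eigenvectors give P = [[-3, -2], [-2, -1]] with P⁻¹ = [[1, -2], [-2, 3]], and M = P·diag(-2, -1)·P⁻¹.
Then M⁹ = P·diag(-512, -1)·P⁻¹ = [[1536, 2], [1024, 1]] · [[1, -2], [-2, 3]] = [[1532, -3066], [1022, -2045]].

[[1532, -3066], [1022, -2045]]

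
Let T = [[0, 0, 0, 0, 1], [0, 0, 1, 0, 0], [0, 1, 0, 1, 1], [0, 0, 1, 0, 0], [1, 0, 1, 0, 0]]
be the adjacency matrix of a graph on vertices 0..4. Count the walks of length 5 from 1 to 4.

0

The number of length-5 walks from vertex 1 to vertex 4 is entry (1,4) of T⁵, where T is the adjacency matrix.
T² = [[1, 0, 1, 0, 0], [0, 1, 0, 1, 1], [1, 0, 3, 0, 0], [0, 1, 0, 1, 1], [0, 1, 0, 1, 2]]
T³ = [[0, 1, 0, 1, 2], [1, 0, 3, 0, 0], [0, 3, 0, 3, 4], [1, 0, 3, 0, 0], [2, 0, 4, 0, 0]]
T⁴ = [[2, 0, 4, 0, 0], [0, 3, 0, 3, 4], [4, 0, 10, 0, 0], [0, 3, 0, 3, 4], [0, 4, 0, 4, 6]]
T⁵ = [[0, 4, 0, 4, 6], [4, 0, 10, 0, 0], [0, 10, 0, 10, 14], [4, 0, 10, 0, 0], [6, 0, 14, 0, 0]]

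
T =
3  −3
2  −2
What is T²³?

T² = T (a projection; rank 1, trace 1), so T²³ = T.

[[3, −3], [2, −2]]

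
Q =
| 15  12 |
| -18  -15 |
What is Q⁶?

[[729, 0], [0, 729]]

tr Q = 0 and det Q = -9, so the characteristic polynomial is λ² − (0)λ + (-9) with roots -3 and 3.
Eigenvectors give P = [[2, 1], [-3, -1]] with P⁻¹ = [[-1, -1], [3, 2]], and Q = P·diag(-3, 3)·P⁻¹.
Then Q⁶ = P·diag(729, 729)·P⁻¹ = [[1458, 729], [-2187, -729]] · [[-1, -1], [3, 2]] = [[729, 0], [0, 729]].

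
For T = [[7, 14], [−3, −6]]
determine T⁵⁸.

T² = T (a projection; rank 1, trace 1), so T⁵⁸ = T.

[[7, 14], [−3, −6]]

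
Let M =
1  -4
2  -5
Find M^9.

[[19681, -39364], [19682, -39365]]

tr M = -4 and det M = 3, so the characteristic polynomial is λ² − (-4)λ + (3) with roots -3 and -1.
Eigenvectors give P = [[1, 2], [1, 1]] with P⁻¹ = [[-1, 2], [1, -1]], and M = P·diag(-3, -1)·P⁻¹.
Then M^9 = P·diag(-19683, -1)·P⁻¹ = [[-19683, -2], [-19683, -1]] · [[-1, 2], [1, -1]] = [[19681, -39364], [19682, -39365]].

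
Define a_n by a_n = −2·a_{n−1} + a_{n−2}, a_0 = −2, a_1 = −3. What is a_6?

152

With companion matrix T = [[−2, 1], [1, 0]], [a_n, a_{n−1}]ᵀ = T·[a_{n−1}, a_{n−2}]ᵀ, so [a_6, a_5]ᵀ = T^5·[a_1, a_0]ᵀ.
T^5 = [[−70, 29], [29, −12]], giving [a_6, a_5]ᵀ = [[152], [−63]].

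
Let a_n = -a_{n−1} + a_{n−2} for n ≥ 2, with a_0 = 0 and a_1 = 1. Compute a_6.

With companion matrix M = [[-1, 1], [1, 0]], [a_n, a_{n−1}]ᵀ = M·[a_{n−1}, a_{n−2}]ᵀ, so [a_6, a_5]ᵀ = M^5·[a_1, a_0]ᵀ.
M^5 = [[-8, 5], [5, -3]], giving [a_6, a_5]ᵀ = [[-8], [5]].

-8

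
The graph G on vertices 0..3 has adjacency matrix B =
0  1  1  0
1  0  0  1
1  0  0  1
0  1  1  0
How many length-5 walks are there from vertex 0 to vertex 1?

16

The number of length-5 walks from vertex 0 to vertex 1 is entry (0,1) of B^5, where B is the adjacency matrix.
B^2 = [[2, 0, 0, 2], [0, 2, 2, 0], [0, 2, 2, 0], [2, 0, 0, 2]]
B^3 = [[0, 4, 4, 0], [4, 0, 0, 4], [4, 0, 0, 4], [0, 4, 4, 0]]
B^4 = [[8, 0, 0, 8], [0, 8, 8, 0], [0, 8, 8, 0], [8, 0, 0, 8]]
B^5 = [[0, 16, 16, 0], [16, 0, 0, 16], [16, 0, 0, 16], [0, 16, 16, 0]]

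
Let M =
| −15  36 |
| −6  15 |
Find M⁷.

tr M = 0 and det M = −9, so the characteristic polynomial is λ² − (0)λ + (−9) with roots 3 and −3.
Eigenvectors give P = [[−2, 3], [−1, 1]] with P⁻¹ = [[1, −3], [1, −2]], and M = P·diag(3, −3)·P⁻¹.
Then M⁷ = P·diag(2187, −2187)·P⁻¹ = [[−4374, −6561], [−2187, −2187]] · [[1, −3], [1, −2]] = [[−10935, 26244], [−4374, 10935]].

[[−10935, 26244], [−4374, 10935]]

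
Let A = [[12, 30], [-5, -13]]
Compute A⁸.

tr A = -1 and det A = -6, so the characteristic polynomial is λ² − (-1)λ + (-6) with roots 2 and -3.
Eigenvectors give P = [[3, -2], [-1, 1]] with P⁻¹ = [[1, 2], [1, 3]], and A = P·diag(2, -3)·P⁻¹.
Then A⁸ = P·diag(256, 6561)·P⁻¹ = [[768, -13122], [-256, 6561]] · [[1, 2], [1, 3]] = [[-12354, -37830], [6305, 19171]].

[[-12354, -37830], [6305, 19171]]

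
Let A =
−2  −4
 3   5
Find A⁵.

[[−92, −124], [93, 125]]

tr A = 3 and det A = 2, so the characteristic polynomial is λ² − (3)λ + (2) with roots 2 and 1.
Eigenvectors give P = [[−1, 4], [1, −3]] with P⁻¹ = [[3, 4], [1, 1]], and A = P·diag(2, 1)·P⁻¹.
Then A⁵ = P·diag(32, 1)·P⁻¹ = [[−32, 4], [32, −3]] · [[3, 4], [1, 1]] = [[−92, −124], [93, 125]].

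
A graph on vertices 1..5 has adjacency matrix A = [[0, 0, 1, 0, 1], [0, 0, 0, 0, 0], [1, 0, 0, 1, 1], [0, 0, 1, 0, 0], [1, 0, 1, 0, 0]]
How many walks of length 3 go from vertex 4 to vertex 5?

1

The number of length-3 walks from vertex 4 to vertex 5 is entry (4,5) of A³, where A is the adjacency matrix.
A² = [[2, 0, 1, 1, 1], [0, 0, 0, 0, 0], [1, 0, 3, 0, 1], [1, 0, 0, 1, 1], [1, 0, 1, 1, 2]]
A³ = [[2, 0, 4, 1, 3], [0, 0, 0, 0, 0], [4, 0, 2, 3, 4], [1, 0, 3, 0, 1], [3, 0, 4, 1, 2]]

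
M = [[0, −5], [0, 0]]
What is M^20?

M is strictly triangular, hence nilpotent: M^2 = 0, so M^20 = 0.

[[0, 0], [0, 0]]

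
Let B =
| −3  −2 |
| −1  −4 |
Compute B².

[[11, 14], [7, 18]]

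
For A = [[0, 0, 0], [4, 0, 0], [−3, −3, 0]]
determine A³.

[[0, 0, 0], [0, 0, 0], [0, 0, 0]]

A is strictly triangular, hence nilpotent: A³ = 0, so A³ = 0.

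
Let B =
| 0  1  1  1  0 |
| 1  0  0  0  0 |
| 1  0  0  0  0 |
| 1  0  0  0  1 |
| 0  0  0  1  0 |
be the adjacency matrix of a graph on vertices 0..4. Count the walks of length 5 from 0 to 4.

The number of length-5 walks from vertex 0 to vertex 4 is entry (0,4) of B^5, where B is the adjacency matrix.
B^2 = [[3, 0, 0, 0, 1], [0, 1, 1, 1, 0], [0, 1, 1, 1, 0], [0, 1, 1, 2, 0], [1, 0, 0, 0, 1]]
B^3 = [[0, 3, 3, 4, 0], [3, 0, 0, 0, 1], [3, 0, 0, 0, 1], [4, 0, 0, 0, 2], [0, 1, 1, 2, 0]]
B^4 = [[10, 0, 0, 0, 4], [0, 3, 3, 4, 0], [0, 3, 3, 4, 0], [0, 4, 4, 6, 0], [4, 0, 0, 0, 2]]
B^5 = [[0, 10, 10, 14, 0], [10, 0, 0, 0, 4], [10, 0, 0, 0, 4], [14, 0, 0, 0, 6], [0, 4, 4, 6, 0]]

0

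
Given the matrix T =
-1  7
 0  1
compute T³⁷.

T² = I (check: tr T = 0 and det T = -1), so T³⁷ = T since 37 is odd.

[[-1, 7], [0, 1]]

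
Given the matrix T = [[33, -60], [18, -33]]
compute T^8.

tr T = 0 and det T = -9, so the characteristic polynomial is λ² − (0)λ + (-9) with roots -3 and 3.
Eigenvectors give P = [[-5, 2], [-3, 1]] with P⁻¹ = [[1, -2], [3, -5]], and T = P·diag(-3, 3)·P⁻¹.
Then T^8 = P·diag(6561, 6561)·P⁻¹ = [[-32805, 13122], [-19683, 6561]] · [[1, -2], [3, -5]] = [[6561, 0], [0, 6561]].

[[6561, 0], [0, 6561]]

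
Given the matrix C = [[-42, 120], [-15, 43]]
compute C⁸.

tr C = 1 and det C = -6, so the characteristic polynomial is λ² − (1)λ + (-6) with roots -2 and 3.
Eigenvectors give P = [[3, -8], [1, -3]] with P⁻¹ = [[3, -8], [1, -3]], and C = P·diag(-2, 3)·P⁻¹.
Then C⁸ = P·diag(256, 6561)·P⁻¹ = [[768, -52488], [256, -19683]] · [[3, -8], [1, -3]] = [[-50184, 151320], [-18915, 57001]].

[[-50184, 151320], [-18915, 57001]]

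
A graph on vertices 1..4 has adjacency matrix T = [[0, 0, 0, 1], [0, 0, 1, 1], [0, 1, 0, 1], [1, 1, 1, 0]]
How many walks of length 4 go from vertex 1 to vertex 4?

2

The number of length-4 walks from vertex 1 to vertex 4 is entry (1,4) of T^4, where T is the adjacency matrix.
T^2 = [[1, 1, 1, 0], [1, 2, 1, 1], [1, 1, 2, 1], [0, 1, 1, 3]]
T^3 = [[0, 1, 1, 3], [1, 2, 3, 4], [1, 3, 2, 4], [3, 4, 4, 2]]
T^4 = [[3, 4, 4, 2], [4, 7, 6, 6], [4, 6, 7, 6], [2, 6, 6, 11]]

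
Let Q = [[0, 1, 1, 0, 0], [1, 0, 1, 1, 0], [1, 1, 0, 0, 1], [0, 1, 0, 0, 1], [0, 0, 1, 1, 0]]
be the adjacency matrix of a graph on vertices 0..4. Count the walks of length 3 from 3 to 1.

5

The number of length-3 walks from vertex 3 to vertex 1 is entry (3,1) of Q³, where Q is the adjacency matrix.
Q² = [[2, 1, 1, 1, 1], [1, 3, 1, 0, 2], [1, 1, 3, 2, 0], [1, 0, 2, 2, 0], [1, 2, 0, 0, 2]]
Q³ = [[2, 4, 4, 2, 2], [4, 2, 6, 5, 1], [4, 6, 2, 1, 5], [2, 5, 1, 0, 4], [2, 1, 5, 4, 0]]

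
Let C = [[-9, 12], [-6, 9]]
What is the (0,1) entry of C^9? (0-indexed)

tr C = 0 and det C = -9, so the characteristic polynomial is λ² − (0)λ + (-9) with roots 3 and -3.
Eigenvectors give P = [[-1, 2], [-1, 1]] with P⁻¹ = [[1, -2], [1, -1]], and C = P·diag(3, -3)·P⁻¹.
Then C^9 = P·diag(19683, -19683)·P⁻¹ = [[-19683, -39366], [-19683, -19683]] · [[1, -2], [1, -1]] = [[-59049, 78732], [-39366, 59049]].

78732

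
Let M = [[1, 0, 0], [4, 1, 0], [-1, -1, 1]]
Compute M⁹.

[[1, 0, 0], [36, 1, 0], [-153, -9, 1]]

M = I + N where N = [[0, 0, 0], [4, 0, 0], [-1, -1, 0]] is strictly lower-triangular, so N³ = 0.
(I + N)⁹ = I + 9·N + 36·N² = [[1, 0, 0], [36, 1, 0], [-153, -9, 1]].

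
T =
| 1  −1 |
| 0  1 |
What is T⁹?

T = I + N where N = [[0, −1], [0, 0]] is strictly upper-triangular, so N² = 0.
(I + N)⁹ = I + 9·N = [[1, −9], [0, 1]].

[[1, −9], [0, 1]]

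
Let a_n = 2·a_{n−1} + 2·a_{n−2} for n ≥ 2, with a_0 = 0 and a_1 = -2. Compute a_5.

-88

With companion matrix T = [[2, 2], [1, 0]], [a_n, a_{n−1}]ᵀ = T·[a_{n−1}, a_{n−2}]ᵀ, so [a_5, a_4]ᵀ = T⁴·[a_1, a_0]ᵀ.
T⁴ = [[44, 32], [16, 12]], giving [a_5, a_4]ᵀ = [[-88], [-32]].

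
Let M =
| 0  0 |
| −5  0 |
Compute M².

[[0, 0], [0, 0]]

M is strictly triangular, hence nilpotent: M² = 0, so M² = 0.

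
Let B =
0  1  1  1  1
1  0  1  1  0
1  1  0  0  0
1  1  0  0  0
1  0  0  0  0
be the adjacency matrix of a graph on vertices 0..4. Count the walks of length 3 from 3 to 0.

6

The number of length-3 walks from vertex 3 to vertex 0 is entry (3,0) of B^3, where B is the adjacency matrix.
B^2 = [[4, 2, 1, 1, 0], [2, 3, 1, 1, 1], [1, 1, 2, 2, 1], [1, 1, 2, 2, 1], [0, 1, 1, 1, 1]]
B^3 = [[4, 6, 6, 6, 4], [6, 4, 5, 5, 2], [6, 5, 2, 2, 1], [6, 5, 2, 2, 1], [4, 2, 1, 1, 0]]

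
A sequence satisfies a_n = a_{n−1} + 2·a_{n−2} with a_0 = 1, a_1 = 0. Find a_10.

342

With companion matrix T = [[1, 2], [1, 0]], [a_n, a_{n−1}]ᵀ = T·[a_{n−1}, a_{n−2}]ᵀ, so [a_10, a_9]ᵀ = T⁹·[a_1, a_0]ᵀ.
T⁹ = [[341, 342], [171, 170]], giving [a_10, a_9]ᵀ = [[342], [170]].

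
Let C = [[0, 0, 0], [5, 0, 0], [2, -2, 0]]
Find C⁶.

[[0, 0, 0], [0, 0, 0], [0, 0, 0]]

C is strictly triangular, hence nilpotent: C³ = 0, so C⁶ = 0.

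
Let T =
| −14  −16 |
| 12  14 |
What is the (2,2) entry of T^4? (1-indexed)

16

tr T = 0 and det T = −4, so the characteristic polynomial is λ² − (0)λ + (−4) with roots −2 and 2.
Eigenvectors give P = [[−4, 1], [3, −1]] with P⁻¹ = [[−1, −1], [−3, −4]], and T = P·diag(−2, 2)·P⁻¹.
Then T^4 = P·diag(16, 16)·P⁻¹ = [[−64, 16], [48, −16]] · [[−1, −1], [−3, −4]] = [[16, 0], [0, 16]].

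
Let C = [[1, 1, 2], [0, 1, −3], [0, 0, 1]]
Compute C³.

[[1, 3, −3], [0, 1, −9], [0, 0, 1]]

C = I + N where N = [[0, 1, 2], [0, 0, −3], [0, 0, 0]] is strictly upper-triangular, so N³ = 0.
(I + N)³ = I + 3·N + 3·N² = [[1, 3, −3], [0, 1, −9], [0, 0, 1]].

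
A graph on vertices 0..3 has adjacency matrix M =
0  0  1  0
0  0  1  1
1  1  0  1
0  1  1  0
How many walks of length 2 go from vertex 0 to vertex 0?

1

The number of length-2 walks from vertex 0 to vertex 0 is entry (0,0) of M², where M is the adjacency matrix.
M² = [[1, 1, 0, 1], [1, 2, 1, 1], [0, 1, 3, 1], [1, 1, 1, 2]]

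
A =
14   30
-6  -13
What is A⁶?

tr A = 1 and det A = -2, so the characteristic polynomial is λ² − (1)λ + (-2) with roots 2 and -1.
Eigenvectors give P = [[5, -2], [-2, 1]] with P⁻¹ = [[1, 2], [2, 5]], and A = P·diag(2, -1)·P⁻¹.
Then A⁶ = P·diag(64, 1)·P⁻¹ = [[320, -2], [-128, 1]] · [[1, 2], [2, 5]] = [[316, 630], [-126, -251]].

[[316, 630], [-126, -251]]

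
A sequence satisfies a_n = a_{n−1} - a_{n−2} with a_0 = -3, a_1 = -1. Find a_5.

With companion matrix C = [[1, -1], [1, 0]], [a_n, a_{n−1}]ᵀ = C·[a_{n−1}, a_{n−2}]ᵀ, so [a_5, a_4]ᵀ = C⁴·[a_1, a_0]ᵀ.
C⁴ = [[-1, 1], [-1, 0]], giving [a_5, a_4]ᵀ = [[-2], [1]].

-2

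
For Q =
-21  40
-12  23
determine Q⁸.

[[-32799, 65600], [-19680, 39361]]

tr Q = 2 and det Q = -3, so the characteristic polynomial is λ² − (2)λ + (-3) with roots -1 and 3.
Eigenvectors give P = [[2, -5], [1, -3]] with P⁻¹ = [[3, -5], [1, -2]], and Q = P·diag(-1, 3)·P⁻¹.
Then Q⁸ = P·diag(1, 6561)·P⁻¹ = [[2, -32805], [1, -19683]] · [[3, -5], [1, -2]] = [[-32799, 65600], [-19680, 39361]].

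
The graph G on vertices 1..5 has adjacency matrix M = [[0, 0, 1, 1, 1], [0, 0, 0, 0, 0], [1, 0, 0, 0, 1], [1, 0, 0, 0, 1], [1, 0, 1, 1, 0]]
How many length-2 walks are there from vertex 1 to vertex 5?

The number of length-2 walks from vertex 1 to vertex 5 is entry (1,5) of M², where M is the adjacency matrix.
M² = [[3, 0, 1, 1, 2], [0, 0, 0, 0, 0], [1, 0, 2, 2, 1], [1, 0, 2, 2, 1], [2, 0, 1, 1, 3]]

2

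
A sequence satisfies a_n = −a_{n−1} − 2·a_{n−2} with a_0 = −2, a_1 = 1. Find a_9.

−5

With companion matrix M = [[−1, −2], [1, 0]], [a_n, a_{n−1}]ᵀ = M·[a_{n−1}, a_{n−2}]ᵀ, so [a_9, a_8]ᵀ = M⁸·[a_1, a_0]ᵀ.
M⁸ = [[−17, −6], [3, −14]], giving [a_9, a_8]ᵀ = [[−5], [31]].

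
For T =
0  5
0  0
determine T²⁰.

T is strictly triangular, hence nilpotent: T² = 0, so T²⁰ = 0.

[[0, 0], [0, 0]]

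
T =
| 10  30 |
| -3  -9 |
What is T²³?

T² = T (a projection; rank 1, trace 1), so T²³ = T.

[[10, 30], [-3, -9]]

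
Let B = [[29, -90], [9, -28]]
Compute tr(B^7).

127

tr B = 1 and det B = -2, so the characteristic polynomial is λ² − (1)λ + (-2) with roots 2 and -1.
Eigenvectors give P = [[10, 3], [3, 1]] with P⁻¹ = [[1, -3], [-3, 10]], and B = P·diag(2, -1)·P⁻¹.
Then B^7 = P·diag(128, -1)·P⁻¹ = [[1280, -3], [384, -1]] · [[1, -3], [-3, 10]] = [[1289, -3870], [387, -1162]].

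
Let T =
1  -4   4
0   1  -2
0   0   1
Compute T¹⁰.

T = I + N where N = [[0, -4, 4], [0, 0, -2], [0, 0, 0]] is strictly upper-triangular, so N³ = 0.
(I + N)¹⁰ = I + 10·N + 45·N² = [[1, -40, 400], [0, 1, -20], [0, 0, 1]].

[[1, -40, 400], [0, 1, -20], [0, 0, 1]]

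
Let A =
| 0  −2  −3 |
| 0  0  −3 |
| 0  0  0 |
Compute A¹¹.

[[0, 0, 0], [0, 0, 0], [0, 0, 0]]

A is strictly triangular, hence nilpotent: A³ = 0, so A¹¹ = 0.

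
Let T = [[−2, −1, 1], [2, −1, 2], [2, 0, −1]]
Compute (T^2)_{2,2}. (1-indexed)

−1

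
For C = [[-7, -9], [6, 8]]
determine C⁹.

tr C = 1 and det C = -2, so the characteristic polynomial is λ² − (1)λ + (-2) with roots -1 and 2.
Eigenvectors give P = [[3, -1], [-2, 1]] with P⁻¹ = [[1, 1], [2, 3]], and C = P·diag(-1, 2)·P⁻¹.
Then C⁹ = P·diag(-1, 512)·P⁻¹ = [[-3, -512], [2, 512]] · [[1, 1], [2, 3]] = [[-1027, -1539], [1026, 1538]].

[[-1027, -1539], [1026, 1538]]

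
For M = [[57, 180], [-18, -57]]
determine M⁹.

[[373977, 1180980], [-118098, -373977]]

tr M = 0 and det M = -9, so the characteristic polynomial is λ² − (0)λ + (-9) with roots 3 and -3.
Eigenvectors give P = [[10, -3], [-3, 1]] with P⁻¹ = [[1, 3], [3, 10]], and M = P·diag(3, -3)·P⁻¹.
Then M⁹ = P·diag(19683, -19683)·P⁻¹ = [[196830, 59049], [-59049, -19683]] · [[1, 3], [3, 10]] = [[373977, 1180980], [-118098, -373977]].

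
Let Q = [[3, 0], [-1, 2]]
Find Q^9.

[[19683, 0], [-19171, 512]]

tr Q = 5 and det Q = 6, so the characteristic polynomial is λ² − (5)λ + (6) with roots 3 and 2.
Eigenvectors give P = [[-1, 0], [1, 1]] with P⁻¹ = [[-1, 0], [1, 1]], and Q = P·diag(3, 2)·P⁻¹.
Then Q^9 = P·diag(19683, 512)·P⁻¹ = [[-19683, 0], [19683, 512]] · [[-1, 0], [1, 1]] = [[19683, 0], [-19171, 512]].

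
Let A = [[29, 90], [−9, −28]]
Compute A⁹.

[[5129, 15390], [−1539, −4618]]

tr A = 1 and det A = −2, so the characteristic polynomial is λ² − (1)λ + (−2) with roots 2 and −1.
Eigenvectors give P = [[−10, 3], [3, −1]] with P⁻¹ = [[−1, −3], [−3, −10]], and A = P·diag(2, −1)·P⁻¹.
Then A⁹ = P·diag(512, −1)·P⁻¹ = [[−5120, −3], [1536, 1]] · [[−1, −3], [−3, −10]] = [[5129, 15390], [−1539, −4618]].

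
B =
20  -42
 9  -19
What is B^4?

[[106, -210], [45, -89]]

tr B = 1 and det B = -2, so the characteristic polynomial is λ² − (1)λ + (-2) with roots -1 and 2.
Eigenvectors give P = [[2, -7], [1, -3]] with P⁻¹ = [[-3, 7], [-1, 2]], and B = P·diag(-1, 2)·P⁻¹.
Then B^4 = P·diag(1, 16)·P⁻¹ = [[2, -112], [1, -48]] · [[-3, 7], [-1, 2]] = [[106, -210], [45, -89]].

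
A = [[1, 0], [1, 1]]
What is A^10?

A = I + N where N = [[0, 0], [1, 0]] is strictly lower-triangular, so N^2 = 0.
(I + N)^10 = I + 10·N = [[1, 0], [10, 1]].

[[1, 0], [10, 1]]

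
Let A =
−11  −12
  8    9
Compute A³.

[[−83, −84], [56, 57]]

tr A = −2 and det A = −3, so the characteristic polynomial is λ² − (−2)λ + (−3) with roots 1 and −3.
Eigenvectors give P = [[−1, 3], [1, −2]] with P⁻¹ = [[2, 3], [1, 1]], and A = P·diag(1, −3)·P⁻¹.
Then A³ = P·diag(1, −27)·P⁻¹ = [[−1, −81], [1, 54]] · [[2, 3], [1, 1]] = [[−83, −84], [56, 57]].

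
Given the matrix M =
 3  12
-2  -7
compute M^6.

tr M = -4 and det M = 3, so the characteristic polynomial is λ² − (-4)λ + (3) with roots -1 and -3.
Eigenvectors give P = [[3, -2], [-1, 1]] with P⁻¹ = [[1, 2], [1, 3]], and M = P·diag(-1, -3)·P⁻¹.
Then M^6 = P·diag(1, 729)·P⁻¹ = [[3, -1458], [-1, 729]] · [[1, 2], [1, 3]] = [[-1455, -4368], [728, 2185]].

[[-1455, -4368], [728, 2185]]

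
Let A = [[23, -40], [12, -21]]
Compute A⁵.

[[1463, -2440], [732, -1221]]

tr A = 2 and det A = -3, so the characteristic polynomial is λ² − (2)λ + (-3) with roots -1 and 3.
Eigenvectors give P = [[-5, 2], [-3, 1]] with P⁻¹ = [[1, -2], [3, -5]], and A = P·diag(-1, 3)·P⁻¹.
Then A⁵ = P·diag(-1, 243)·P⁻¹ = [[5, 486], [3, 243]] · [[1, -2], [3, -5]] = [[1463, -2440], [732, -1221]].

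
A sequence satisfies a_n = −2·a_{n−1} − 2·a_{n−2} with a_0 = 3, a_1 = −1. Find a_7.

−40

With companion matrix B = [[−2, −2], [1, 0]], [a_n, a_{n−1}]ᵀ = B·[a_{n−1}, a_{n−2}]ᵀ, so [a_7, a_6]ᵀ = B⁶·[a_1, a_0]ᵀ.
B⁶ = [[−8, −16], [8, 8]], giving [a_7, a_6]ᵀ = [[−40], [16]].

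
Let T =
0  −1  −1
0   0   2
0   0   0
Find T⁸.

[[0, 0, 0], [0, 0, 0], [0, 0, 0]]

T is strictly triangular, hence nilpotent: T³ = 0, so T⁸ = 0.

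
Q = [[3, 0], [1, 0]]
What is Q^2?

[[9, 0], [3, 0]]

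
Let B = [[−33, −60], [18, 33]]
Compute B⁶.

tr B = 0 and det B = −9, so the characteristic polynomial is λ² − (0)λ + (−9) with roots 3 and −3.
Eigenvectors give P = [[−5, −2], [3, 1]] with P⁻¹ = [[1, 2], [−3, −5]], and B = P·diag(3, −3)·P⁻¹.
Then B⁶ = P·diag(729, 729)·P⁻¹ = [[−3645, −1458], [2187, 729]] · [[1, 2], [−3, −5]] = [[729, 0], [0, 729]].

[[729, 0], [0, 729]]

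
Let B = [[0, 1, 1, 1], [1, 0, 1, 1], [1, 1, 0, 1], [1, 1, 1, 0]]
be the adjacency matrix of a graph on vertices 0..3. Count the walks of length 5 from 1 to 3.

61

The number of length-5 walks from vertex 1 to vertex 3 is entry (1,3) of B⁵, where B is the adjacency matrix.
B² = [[3, 2, 2, 2], [2, 3, 2, 2], [2, 2, 3, 2], [2, 2, 2, 3]]
B³ = [[6, 7, 7, 7], [7, 6, 7, 7], [7, 7, 6, 7], [7, 7, 7, 6]]
B⁴ = [[21, 20, 20, 20], [20, 21, 20, 20], [20, 20, 21, 20], [20, 20, 20, 21]]
B⁵ = [[60, 61, 61, 61], [61, 60, 61, 61], [61, 61, 60, 61], [61, 61, 61, 60]]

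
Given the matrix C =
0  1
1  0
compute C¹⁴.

C² = I (check: tr C = 0 and det C = -1), so C¹⁴ = I since 14 is even.

[[1, 0], [0, 1]]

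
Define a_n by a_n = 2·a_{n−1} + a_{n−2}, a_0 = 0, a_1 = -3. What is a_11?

-17223

With companion matrix B = [[2, 1], [1, 0]], [a_n, a_{n−1}]ᵀ = B·[a_{n−1}, a_{n−2}]ᵀ, so [a_11, a_10]ᵀ = B¹⁰·[a_1, a_0]ᵀ.
B¹⁰ = [[5741, 2378], [2378, 985]], giving [a_11, a_10]ᵀ = [[-17223], [-7134]].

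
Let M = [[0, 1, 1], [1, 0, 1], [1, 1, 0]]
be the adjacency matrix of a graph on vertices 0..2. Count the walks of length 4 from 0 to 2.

The number of length-4 walks from vertex 0 to vertex 2 is entry (0,2) of M⁴, where M is the adjacency matrix.
M² = [[2, 1, 1], [1, 2, 1], [1, 1, 2]]
M³ = [[2, 3, 3], [3, 2, 3], [3, 3, 2]]
M⁴ = [[6, 5, 5], [5, 6, 5], [5, 5, 6]]

5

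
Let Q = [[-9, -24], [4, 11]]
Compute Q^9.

tr Q = 2 and det Q = -3, so the characteristic polynomial is λ² − (2)λ + (-3) with roots 3 and -1.
Eigenvectors give P = [[-2, 3], [1, -1]] with P⁻¹ = [[1, 3], [1, 2]], and Q = P·diag(3, -1)·P⁻¹.
Then Q^9 = P·diag(19683, -1)·P⁻¹ = [[-39366, -3], [19683, 1]] · [[1, 3], [1, 2]] = [[-39369, -118104], [19684, 59051]].

[[-39369, -118104], [19684, 59051]]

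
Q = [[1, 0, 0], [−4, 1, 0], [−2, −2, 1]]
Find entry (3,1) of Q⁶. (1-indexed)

108

Q = I + N where N = [[0, 0, 0], [−4, 0, 0], [−2, −2, 0]] is strictly lower-triangular, so N³ = 0.
(I + N)⁶ = I + 6·N + 15·N² = [[1, 0, 0], [−24, 1, 0], [108, −12, 1]].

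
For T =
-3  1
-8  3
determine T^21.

[[-3, 1], [-8, 3]]

T² = I (check: tr T = 0 and det T = -1), so T^21 = T since 21 is odd.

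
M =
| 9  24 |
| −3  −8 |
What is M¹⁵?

M² = M (a projection; rank 1, trace 1), so M¹⁵ = M.

[[9, 24], [−3, −8]]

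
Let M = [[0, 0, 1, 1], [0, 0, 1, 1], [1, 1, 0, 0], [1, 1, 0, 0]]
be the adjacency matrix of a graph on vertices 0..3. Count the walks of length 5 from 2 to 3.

0

The number of length-5 walks from vertex 2 to vertex 3 is entry (2,3) of M^5, where M is the adjacency matrix.
M^2 = [[2, 2, 0, 0], [2, 2, 0, 0], [0, 0, 2, 2], [0, 0, 2, 2]]
M^3 = [[0, 0, 4, 4], [0, 0, 4, 4], [4, 4, 0, 0], [4, 4, 0, 0]]
M^4 = [[8, 8, 0, 0], [8, 8, 0, 0], [0, 0, 8, 8], [0, 0, 8, 8]]
M^5 = [[0, 0, 16, 16], [0, 0, 16, 16], [16, 16, 0, 0], [16, 16, 0, 0]]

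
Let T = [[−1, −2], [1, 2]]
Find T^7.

T² = T (a projection; rank 1, trace 1), so T^7 = T.

[[−1, −2], [1, 2]]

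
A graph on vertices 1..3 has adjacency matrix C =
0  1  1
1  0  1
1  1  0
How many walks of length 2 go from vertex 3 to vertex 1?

1

The number of length-2 walks from vertex 3 to vertex 1 is entry (3,1) of C², where C is the adjacency matrix.
C² = [[2, 1, 1], [1, 2, 1], [1, 1, 2]]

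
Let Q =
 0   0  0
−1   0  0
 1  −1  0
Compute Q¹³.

[[0, 0, 0], [0, 0, 0], [0, 0, 0]]

Q is strictly triangular, hence nilpotent: Q³ = 0, so Q¹³ = 0.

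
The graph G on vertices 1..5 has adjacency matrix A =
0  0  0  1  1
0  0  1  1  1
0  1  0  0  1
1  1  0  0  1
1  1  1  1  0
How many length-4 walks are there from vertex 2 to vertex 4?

14

The number of length-4 walks from vertex 2 to vertex 4 is entry (2,4) of A⁴, where A is the adjacency matrix.
A² = [[2, 2, 1, 1, 1], [2, 3, 1, 1, 2], [1, 1, 2, 2, 1], [1, 1, 2, 3, 2], [1, 2, 1, 2, 4]]
A³ = [[2, 3, 3, 5, 6], [3, 4, 5, 7, 7], [3, 5, 2, 3, 6], [5, 7, 3, 4, 7], [6, 7, 6, 7, 6]]
A⁴ = [[11, 14, 9, 11, 13], [14, 19, 11, 14, 19], [9, 11, 11, 14, 13], [11, 14, 14, 19, 19], [13, 19, 13, 19, 26]]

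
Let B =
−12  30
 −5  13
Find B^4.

[[−114, 390], [−65, 211]]

tr B = 1 and det B = −6, so the characteristic polynomial is λ² − (1)λ + (−6) with roots 3 and −2.
Eigenvectors give P = [[2, 3], [1, 1]] with P⁻¹ = [[−1, 3], [1, −2]], and B = P·diag(3, −2)·P⁻¹.
Then B^4 = P·diag(81, 16)·P⁻¹ = [[162, 48], [81, 16]] · [[−1, 3], [1, −2]] = [[−114, 390], [−65, 211]].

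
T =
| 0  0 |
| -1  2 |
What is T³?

[[0, 0], [-4, 8]]

T² = [[0, 0], [-2, 4]]
T³ = [[0, 0], [-4, 8]]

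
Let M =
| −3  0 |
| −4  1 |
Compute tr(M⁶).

tr M = −2 and det M = −3, so the characteristic polynomial is λ² − (−2)λ + (−3) with roots −3 and 1.
Eigenvectors give P = [[−1, 0], [−1, −1]] with P⁻¹ = [[−1, 0], [1, −1]], and M = P·diag(−3, 1)·P⁻¹.
Then M⁶ = P·diag(729, 1)·P⁻¹ = [[−729, 0], [−729, −1]] · [[−1, 0], [1, −1]] = [[729, 0], [728, 1]].

730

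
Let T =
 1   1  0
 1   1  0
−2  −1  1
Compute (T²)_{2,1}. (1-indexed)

2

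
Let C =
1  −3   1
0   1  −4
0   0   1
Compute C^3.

[[1, −9, 39], [0, 1, −12], [0, 0, 1]]

C = I + N where N = [[0, −3, 1], [0, 0, −4], [0, 0, 0]] is strictly upper-triangular, so N^3 = 0.
(I + N)^3 = I + 3·N + 3·N^2 = [[1, −9, 39], [0, 1, −12], [0, 0, 1]].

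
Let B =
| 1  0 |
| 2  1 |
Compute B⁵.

B = I + N where N = [[0, 0], [2, 0]] is strictly lower-triangular, so N² = 0.
(I + N)⁵ = I + 5·N = [[1, 0], [10, 1]].

[[1, 0], [10, 1]]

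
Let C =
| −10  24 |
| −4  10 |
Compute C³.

tr C = 0 and det C = −4, so the characteristic polynomial is λ² − (0)λ + (−4) with roots 2 and −2.
Eigenvectors give P = [[2, 3], [1, 1]] with P⁻¹ = [[−1, 3], [1, −2]], and C = P·diag(2, −2)·P⁻¹.
Then C³ = P·diag(8, −8)·P⁻¹ = [[16, −24], [8, −8]] · [[−1, 3], [1, −2]] = [[−40, 96], [−16, 40]].

[[−40, 96], [−16, 40]]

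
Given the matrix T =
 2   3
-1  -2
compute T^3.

T² = I (check: tr T = 0 and det T = -1), so T^3 = T since 3 is odd.

[[2, 3], [-1, -2]]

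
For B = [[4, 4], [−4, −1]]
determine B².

[[0, 12], [−12, −15]]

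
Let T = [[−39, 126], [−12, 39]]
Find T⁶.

tr T = 0 and det T = −9, so the characteristic polynomial is λ² − (0)λ + (−9) with roots −3 and 3.
Eigenvectors give P = [[7, 3], [2, 1]] with P⁻¹ = [[1, −3], [−2, 7]], and T = P·diag(−3, 3)·P⁻¹.
Then T⁶ = P·diag(729, 729)·P⁻¹ = [[5103, 2187], [1458, 729]] · [[1, −3], [−2, 7]] = [[729, 0], [0, 729]].

[[729, 0], [0, 729]]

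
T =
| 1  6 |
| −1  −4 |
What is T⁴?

[[−29, −90], [15, 46]]

tr T = −3 and det T = 2, so the characteristic polynomial is λ² − (−3)λ + (2) with roots −2 and −1.
Eigenvectors give P = [[2, −3], [−1, 1]] with P⁻¹ = [[−1, −3], [−1, −2]], and T = P·diag(−2, −1)·P⁻¹.
Then T⁴ = P·diag(16, 1)·P⁻¹ = [[32, −3], [−16, 1]] · [[−1, −3], [−1, −2]] = [[−29, −90], [15, 46]].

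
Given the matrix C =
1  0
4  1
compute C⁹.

[[1, 0], [36, 1]]

C = I + N where N = [[0, 0], [4, 0]] is strictly lower-triangular, so N² = 0.
(I + N)⁹ = I + 9·N = [[1, 0], [36, 1]].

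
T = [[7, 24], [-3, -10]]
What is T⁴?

[[-119, -360], [45, 136]]

tr T = -3 and det T = 2, so the characteristic polynomial is λ² − (-3)λ + (2) with roots -2 and -1.
Eigenvectors give P = [[-8, -3], [3, 1]] with P⁻¹ = [[1, 3], [-3, -8]], and T = P·diag(-2, -1)·P⁻¹.
Then T⁴ = P·diag(16, 1)·P⁻¹ = [[-128, -3], [48, 1]] · [[1, 3], [-3, -8]] = [[-119, -360], [45, 136]].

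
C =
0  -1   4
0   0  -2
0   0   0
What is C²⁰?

C is strictly triangular, hence nilpotent: C³ = 0, so C²⁰ = 0.

[[0, 0, 0], [0, 0, 0], [0, 0, 0]]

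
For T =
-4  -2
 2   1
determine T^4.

T^2 = [[12, 6], [-6, -3]]
T^3 = [[-36, -18], [18, 9]]
T^4 = [[108, 54], [-54, -27]]

[[108, 54], [-54, -27]]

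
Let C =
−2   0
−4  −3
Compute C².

[[4, 0], [20, 9]]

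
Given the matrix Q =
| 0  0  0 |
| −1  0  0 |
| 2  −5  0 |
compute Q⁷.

[[0, 0, 0], [0, 0, 0], [0, 0, 0]]

Q is strictly triangular, hence nilpotent: Q³ = 0, so Q⁷ = 0.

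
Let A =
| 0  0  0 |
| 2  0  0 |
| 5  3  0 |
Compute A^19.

[[0, 0, 0], [0, 0, 0], [0, 0, 0]]

A is strictly triangular, hence nilpotent: A^3 = 0, so A^19 = 0.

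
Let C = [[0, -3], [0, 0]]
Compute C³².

[[0, 0], [0, 0]]

C is strictly triangular, hence nilpotent: C² = 0, so C³² = 0.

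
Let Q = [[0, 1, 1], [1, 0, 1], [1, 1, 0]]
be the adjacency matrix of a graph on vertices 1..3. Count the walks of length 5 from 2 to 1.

11

The number of length-5 walks from vertex 2 to vertex 1 is entry (2,1) of Q⁵, where Q is the adjacency matrix.
Q² = [[2, 1, 1], [1, 2, 1], [1, 1, 2]]
Q³ = [[2, 3, 3], [3, 2, 3], [3, 3, 2]]
Q⁴ = [[6, 5, 5], [5, 6, 5], [5, 5, 6]]
Q⁵ = [[10, 11, 11], [11, 10, 11], [11, 11, 10]]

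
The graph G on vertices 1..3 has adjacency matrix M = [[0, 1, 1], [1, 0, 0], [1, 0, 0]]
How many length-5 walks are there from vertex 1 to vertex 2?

4

The number of length-5 walks from vertex 1 to vertex 2 is entry (1,2) of M⁵, where M is the adjacency matrix.
M² = [[2, 0, 0], [0, 1, 1], [0, 1, 1]]
M³ = [[0, 2, 2], [2, 0, 0], [2, 0, 0]]
M⁴ = [[4, 0, 0], [0, 2, 2], [0, 2, 2]]
M⁵ = [[0, 4, 4], [4, 0, 0], [4, 0, 0]]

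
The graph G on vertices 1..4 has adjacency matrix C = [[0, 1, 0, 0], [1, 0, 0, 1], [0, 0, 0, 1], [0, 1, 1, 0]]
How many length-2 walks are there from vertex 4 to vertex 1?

The number of length-2 walks from vertex 4 to vertex 1 is entry (4,1) of C^2, where C is the adjacency matrix.
C^2 = [[1, 0, 0, 1], [0, 2, 1, 0], [0, 1, 1, 0], [1, 0, 0, 2]]

1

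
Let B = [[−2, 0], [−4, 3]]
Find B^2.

[[4, 0], [−4, 9]]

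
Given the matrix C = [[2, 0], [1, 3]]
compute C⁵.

[[32, 0], [211, 243]]

tr C = 5 and det C = 6, so the characteristic polynomial is λ² − (5)λ + (6) with roots 3 and 2.
Eigenvectors give P = [[0, −1], [1, 1]] with P⁻¹ = [[1, 1], [−1, 0]], and C = P·diag(3, 2)·P⁻¹.
Then C⁵ = P·diag(243, 32)·P⁻¹ = [[0, −32], [243, 32]] · [[1, 1], [−1, 0]] = [[32, 0], [211, 243]].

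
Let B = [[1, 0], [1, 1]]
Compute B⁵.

B = I + N where N = [[0, 0], [1, 0]] is strictly lower-triangular, so N² = 0.
(I + N)⁵ = I + 5·N = [[1, 0], [5, 1]].

[[1, 0], [5, 1]]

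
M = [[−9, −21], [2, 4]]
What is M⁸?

[[44391, 132405], [−12610, −37574]]

tr M = −5 and det M = 6, so the characteristic polynomial is λ² − (−5)λ + (6) with roots −2 and −3.
Eigenvectors give P = [[3, −7], [−1, 2]] with P⁻¹ = [[−2, −7], [−1, −3]], and M = P·diag(−2, −3)·P⁻¹.
Then M⁸ = P·diag(256, 6561)·P⁻¹ = [[768, −45927], [−256, 13122]] · [[−2, −7], [−1, −3]] = [[44391, 132405], [−12610, −37574]].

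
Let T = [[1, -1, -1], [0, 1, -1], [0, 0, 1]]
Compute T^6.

[[1, -6, 9], [0, 1, -6], [0, 0, 1]]

T = I + N where N = [[0, -1, -1], [0, 0, -1], [0, 0, 0]] is strictly upper-triangular, so N^3 = 0.
(I + N)^6 = I + 6·N + 15·N^2 = [[1, -6, 9], [0, 1, -6], [0, 0, 1]].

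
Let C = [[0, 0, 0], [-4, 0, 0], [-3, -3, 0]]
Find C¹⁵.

C is strictly triangular, hence nilpotent: C³ = 0, so C¹⁵ = 0.

[[0, 0, 0], [0, 0, 0], [0, 0, 0]]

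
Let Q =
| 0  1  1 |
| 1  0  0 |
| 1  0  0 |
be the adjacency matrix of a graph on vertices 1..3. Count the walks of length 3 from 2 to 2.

0

The number of length-3 walks from vertex 2 to vertex 2 is entry (2,2) of Q³, where Q is the adjacency matrix.
Q² = [[2, 0, 0], [0, 1, 1], [0, 1, 1]]
Q³ = [[0, 2, 2], [2, 0, 0], [2, 0, 0]]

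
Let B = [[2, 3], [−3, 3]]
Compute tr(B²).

−5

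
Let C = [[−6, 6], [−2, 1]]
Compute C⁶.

tr C = −5 and det C = 6, so the characteristic polynomial is λ² − (−5)λ + (6) with roots −3 and −2.
Eigenvectors give P = [[2, −3], [1, −2]] with P⁻¹ = [[2, −3], [1, −2]], and C = P·diag(−3, −2)·P⁻¹.
Then C⁶ = P·diag(729, 64)·P⁻¹ = [[1458, −192], [729, −128]] · [[2, −3], [1, −2]] = [[2724, −3990], [1330, −1931]].

[[2724, −3990], [1330, −1931]]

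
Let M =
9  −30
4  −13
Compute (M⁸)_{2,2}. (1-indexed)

tr M = −4 and det M = 3, so the characteristic polynomial is λ² − (−4)λ + (3) with roots −3 and −1.
Eigenvectors give P = [[−5, 3], [−2, 1]] with P⁻¹ = [[1, −3], [2, −5]], and M = P·diag(−3, −1)·P⁻¹.
Then M⁸ = P·diag(6561, 1)·P⁻¹ = [[−32805, 3], [−13122, 1]] · [[1, −3], [2, −5]] = [[−32799, 98400], [−13120, 39361]].

39361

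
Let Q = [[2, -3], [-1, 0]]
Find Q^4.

[[61, -60], [-20, 21]]

Q^2 = [[7, -6], [-2, 3]]
Q^3 = [[20, -21], [-7, 6]]
Q^4 = [[61, -60], [-20, 21]]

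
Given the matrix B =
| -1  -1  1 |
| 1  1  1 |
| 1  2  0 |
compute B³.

[[-1, -3, 3], [3, 5, 3], [3, 6, 2]]

B² = [[1, 2, -2], [1, 2, 2], [1, 1, 3]]
B³ = [[-1, -3, 3], [3, 5, 3], [3, 6, 2]]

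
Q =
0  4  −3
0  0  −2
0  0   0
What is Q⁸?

[[0, 0, 0], [0, 0, 0], [0, 0, 0]]

Q is strictly triangular, hence nilpotent: Q³ = 0, so Q⁸ = 0.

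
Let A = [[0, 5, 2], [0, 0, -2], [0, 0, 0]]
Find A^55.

A is strictly triangular, hence nilpotent: A^3 = 0, so A^55 = 0.

[[0, 0, 0], [0, 0, 0], [0, 0, 0]]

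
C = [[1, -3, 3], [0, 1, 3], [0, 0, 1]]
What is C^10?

[[1, -30, -375], [0, 1, 30], [0, 0, 1]]

C = I + N where N = [[0, -3, 3], [0, 0, 3], [0, 0, 0]] is strictly upper-triangular, so N^3 = 0.
(I + N)^10 = I + 10·N + 45·N^2 = [[1, -30, -375], [0, 1, 30], [0, 0, 1]].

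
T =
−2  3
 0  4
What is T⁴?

[[16, 120], [0, 256]]

T² = [[4, 6], [0, 16]]
T³ = [[−8, 36], [0, 64]]
T⁴ = [[16, 120], [0, 256]]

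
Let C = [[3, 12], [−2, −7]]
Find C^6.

[[−1455, −4368], [728, 2185]]

tr C = −4 and det C = 3, so the characteristic polynomial is λ² − (−4)λ + (3) with roots −3 and −1.
Eigenvectors give P = [[−2, −3], [1, 1]] with P⁻¹ = [[1, 3], [−1, −2]], and C = P·diag(−3, −1)·P⁻¹.
Then C^6 = P·diag(729, 1)·P⁻¹ = [[−1458, −3], [729, 1]] · [[1, 3], [−1, −2]] = [[−1455, −4368], [728, 2185]].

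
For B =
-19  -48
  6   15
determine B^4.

[[721, 1920], [-240, -639]]

tr B = -4 and det B = 3, so the characteristic polynomial is λ² − (-4)λ + (3) with roots -1 and -3.
Eigenvectors give P = [[-8, -3], [3, 1]] with P⁻¹ = [[1, 3], [-3, -8]], and B = P·diag(-1, -3)·P⁻¹.
Then B^4 = P·diag(1, 81)·P⁻¹ = [[-8, -243], [3, 81]] · [[1, 3], [-3, -8]] = [[721, 1920], [-240, -639]].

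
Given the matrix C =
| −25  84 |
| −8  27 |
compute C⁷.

[[−13129, 45948], [−4376, 15315]]

tr C = 2 and det C = −3, so the characteristic polynomial is λ² − (2)λ + (−3) with roots −1 and 3.
Eigenvectors give P = [[−7, 3], [−2, 1]] with P⁻¹ = [[−1, 3], [−2, 7]], and C = P·diag(−1, 3)·P⁻¹.
Then C⁷ = P·diag(−1, 2187)·P⁻¹ = [[7, 6561], [2, 2187]] · [[−1, 3], [−2, 7]] = [[−13129, 45948], [−4376, 15315]].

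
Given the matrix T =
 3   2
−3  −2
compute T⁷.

[[3, 2], [−3, −2]]

T² = T (a projection; rank 1, trace 1), so T⁷ = T.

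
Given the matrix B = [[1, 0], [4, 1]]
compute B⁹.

B = I + N where N = [[0, 0], [4, 0]] is strictly lower-triangular, so N² = 0.
(I + N)⁹ = I + 9·N = [[1, 0], [36, 1]].

[[1, 0], [36, 1]]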